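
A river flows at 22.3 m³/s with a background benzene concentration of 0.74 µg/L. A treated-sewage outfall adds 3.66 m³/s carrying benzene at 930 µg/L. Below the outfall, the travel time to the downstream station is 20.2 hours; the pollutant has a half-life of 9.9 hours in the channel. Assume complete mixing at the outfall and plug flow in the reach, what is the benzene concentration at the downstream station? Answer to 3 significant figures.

Flow-weighted average: C = (22.30·0.7400 + 3.660·930.0) / 25.96 = 3420/25.96 = 131.8 µg/L.
Half-life 9.9 h → k = ln 2 / 9.9 = 0.07001 h⁻¹ = 1.680 d⁻¹.
First-order decay: C = 131.8·exp(−k·t) = 131.8·0.2431 = 32.03 µg/L.

32.0 µg/L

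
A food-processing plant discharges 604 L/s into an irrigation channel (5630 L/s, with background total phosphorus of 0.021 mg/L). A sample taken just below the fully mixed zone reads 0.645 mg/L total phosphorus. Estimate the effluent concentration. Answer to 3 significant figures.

6.46 mg/L

Mass balance: 5630·0.02100 + 604.0·Cₑ = 6234·0.6450
→ Cₑ = (6234·0.6450 − 5630·0.02100) / 604.0 = 6.461 mg/L.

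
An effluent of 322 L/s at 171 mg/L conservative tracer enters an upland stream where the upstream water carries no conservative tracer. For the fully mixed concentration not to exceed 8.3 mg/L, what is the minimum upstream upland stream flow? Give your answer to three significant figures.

Set C_mix = 8.3: (Q·0 + 322.0·171.0) / (Q + 322.0) = 8.3
→ Q = 322.0·(171.0 − 8.3)/(8.3 − 0) = 6312 L/s.

6310 L/s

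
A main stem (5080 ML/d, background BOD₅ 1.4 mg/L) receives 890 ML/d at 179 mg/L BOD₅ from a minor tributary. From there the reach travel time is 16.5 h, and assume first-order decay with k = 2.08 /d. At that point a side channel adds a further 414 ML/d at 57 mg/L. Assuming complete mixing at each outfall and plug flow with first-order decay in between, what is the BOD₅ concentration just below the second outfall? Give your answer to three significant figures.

9.93 mg/L

Mass balance: C = (5080·1.400 + 890.0·179.0) / 5970 = 166400/5970 = 27.88 mg/L; combined flow 5970 ML/d.
First-order decay: C = 27.88·exp(−k·t) = 27.88·0.2393 = 6.671 mg/L.
Second outfall: C = (5970·6.671 + 414.0·57.00)/6384 = 9.935 mg/L.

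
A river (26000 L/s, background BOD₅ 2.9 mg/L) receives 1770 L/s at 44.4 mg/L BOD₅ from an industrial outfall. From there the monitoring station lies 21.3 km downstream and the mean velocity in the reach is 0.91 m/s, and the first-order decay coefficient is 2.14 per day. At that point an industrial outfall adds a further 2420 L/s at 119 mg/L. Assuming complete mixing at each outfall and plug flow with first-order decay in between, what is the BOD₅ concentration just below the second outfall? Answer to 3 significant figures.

12.4 mg/L

Mass balance: C = (26000·2.900 + 1770·44.40) / 27770 = 154000/27770 = 5.545 mg/L; combined flow 27770 L/s.
Travel time t = 21.3·1000 / 0.91 = 23410 s = 6.502 h.
First-order decay: C = 5.545·exp(−k·t) = 5.545·0.5600 = 3.105 mg/L.
Second outfall: C = (27770·3.105 + 2420·119.0)/30190 = 12.40 mg/L.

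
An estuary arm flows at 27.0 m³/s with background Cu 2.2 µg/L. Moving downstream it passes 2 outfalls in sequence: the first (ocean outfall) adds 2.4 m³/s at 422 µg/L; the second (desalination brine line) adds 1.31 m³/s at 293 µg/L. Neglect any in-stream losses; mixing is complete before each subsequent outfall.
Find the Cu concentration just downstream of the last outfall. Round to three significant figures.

After outfall 1: Q = 27.00 + 2.400 = 29.40 m³/s; C = (27.00·2.200 + 2.400·422.0)/29.40 = 36.47 µg/L.
After outfall 2: Q = 29.40 + 1.310 = 30.71 m³/s; C = (29.40·36.47 + 1.310·293.0)/30.71 = 47.41 µg/L.

47.4 µg/L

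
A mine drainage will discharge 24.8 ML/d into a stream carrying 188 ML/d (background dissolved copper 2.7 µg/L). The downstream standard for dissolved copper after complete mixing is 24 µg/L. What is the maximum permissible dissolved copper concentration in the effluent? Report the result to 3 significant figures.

At the limit, (Qr·Cr + Qe·Cₑ)/(Qr + Qe) = 24:
Cₑ = (212.8·24 − 188.0·2.700) / 24.80 = 185.5 µg/L.

185 µg/L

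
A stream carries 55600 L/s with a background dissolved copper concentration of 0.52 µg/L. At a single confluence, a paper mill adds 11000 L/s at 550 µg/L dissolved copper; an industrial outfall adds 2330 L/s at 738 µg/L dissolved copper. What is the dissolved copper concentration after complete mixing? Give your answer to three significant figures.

113 µg/L

Mixed concentration C = ΣQC/ΣQ = (55600·0.5200 + 11000·550.0 + 2330·738.0) / 68930 = 7798000/68930 = 113.1 µg/L.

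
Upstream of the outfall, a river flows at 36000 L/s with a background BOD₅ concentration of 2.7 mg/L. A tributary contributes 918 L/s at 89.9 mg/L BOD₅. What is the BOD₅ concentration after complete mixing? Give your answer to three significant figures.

Mass balance: C = (36000·2.700 + 918.0·89.90) / 36920 = 179700/36920 = 4.868 mg/L.

4.87 mg/L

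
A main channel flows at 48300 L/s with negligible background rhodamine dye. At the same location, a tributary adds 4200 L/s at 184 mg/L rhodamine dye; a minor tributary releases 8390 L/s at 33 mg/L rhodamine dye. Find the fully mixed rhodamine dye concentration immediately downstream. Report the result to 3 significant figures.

Mixed concentration C = ΣQC/ΣQ = (48300·0 + 4200·184.0 + 8390·33.00) / 60890 = 1050000/60890 = 17.24 mg/L.

17.2 mg/L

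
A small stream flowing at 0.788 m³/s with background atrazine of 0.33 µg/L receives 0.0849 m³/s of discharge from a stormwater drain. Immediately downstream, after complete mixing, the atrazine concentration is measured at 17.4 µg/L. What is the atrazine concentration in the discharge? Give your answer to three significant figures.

176 µg/L

Mass balance: 0.7880·0.3300 + 0.08490·Cₑ = 0.8729·17.40
→ Cₑ = (0.8729·17.40 − 0.7880·0.3300) / 0.08490 = 175.8 µg/L.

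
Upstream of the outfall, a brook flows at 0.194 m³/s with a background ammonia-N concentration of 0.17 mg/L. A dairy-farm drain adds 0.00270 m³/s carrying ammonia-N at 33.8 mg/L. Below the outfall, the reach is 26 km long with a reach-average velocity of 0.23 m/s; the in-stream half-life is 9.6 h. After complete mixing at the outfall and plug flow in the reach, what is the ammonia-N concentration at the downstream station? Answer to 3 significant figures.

0.0654 mg/L

After mixing, C = (0.1940·0.1700 + 0.002700·33.80) / 0.1967 = 0.1242/0.1967 = 0.6316 mg/L.
Travel time t = 26·1000 / 0.23 = 113000 s = 31.40 h.
Half-life 9.6 h → k = ln 2 / 9.6 = 0.07220 h⁻¹ = 1.733 d⁻¹.
First-order decay: C = 0.6316·exp(−k·t) = 0.6316·0.1036 = 0.06543 mg/L.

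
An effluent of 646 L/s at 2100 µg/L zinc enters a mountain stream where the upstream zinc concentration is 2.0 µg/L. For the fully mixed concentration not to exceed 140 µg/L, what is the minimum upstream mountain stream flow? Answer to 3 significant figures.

Set C_mix = 140: (Q·2.000 + 646.0·2100) / (Q + 646.0) = 140
→ Q = 646.0·(2100 − 140)/(140 − 2.000) = 9175 L/s.

9180 L/s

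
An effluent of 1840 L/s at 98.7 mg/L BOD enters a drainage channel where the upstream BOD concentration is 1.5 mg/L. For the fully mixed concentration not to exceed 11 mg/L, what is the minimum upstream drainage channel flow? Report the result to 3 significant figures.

Set C_mix = 11: (Q·1.500 + 1840·98.70) / (Q + 1840) = 11
→ Q = 1840·(98.70 − 11)/(11 − 1.500) = 16990 L/s.

17000 L/s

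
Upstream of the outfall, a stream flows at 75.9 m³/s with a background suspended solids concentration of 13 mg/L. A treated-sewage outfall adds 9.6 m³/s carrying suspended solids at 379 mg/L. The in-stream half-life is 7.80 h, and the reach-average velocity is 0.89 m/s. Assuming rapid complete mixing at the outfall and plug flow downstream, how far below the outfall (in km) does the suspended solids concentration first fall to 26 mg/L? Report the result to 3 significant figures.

Conservation of mass: C = (75.90·13.00 + 9.600·379.0) / 85.50 = 4625/85.50 = 54.09 mg/L.
Half-life 7.80 h → k = ln 2 / 7.80 = 0.08887 h⁻¹ = 2.133 d⁻¹.
Set 54.09·exp(−k·t) = 26 → t = ln(54.09/26)/k = 29680 s = 8.244 h.
Distance = v·t = 0.89·29680 = 26420 m = 26.42 km.

26.4 km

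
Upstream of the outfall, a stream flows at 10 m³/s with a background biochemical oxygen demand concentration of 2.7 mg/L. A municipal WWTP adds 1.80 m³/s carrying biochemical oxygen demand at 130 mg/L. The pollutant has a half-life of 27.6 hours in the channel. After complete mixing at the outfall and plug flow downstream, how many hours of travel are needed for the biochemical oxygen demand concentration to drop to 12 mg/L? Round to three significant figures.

Mass balance: C = (10.00·2.700 + 1.800·130.0) / 11.80 = 261.0/11.80 = 22.12 mg/L.
Half-life 27.6 h → k = ln 2 / 27.6 = 0.02511 h⁻¹ = 0.6027 d⁻¹.
22.12·exp(−k·t) = 12 → t = ln(22.12/12)/k = 87660 s = 24.35 h.

24.3 h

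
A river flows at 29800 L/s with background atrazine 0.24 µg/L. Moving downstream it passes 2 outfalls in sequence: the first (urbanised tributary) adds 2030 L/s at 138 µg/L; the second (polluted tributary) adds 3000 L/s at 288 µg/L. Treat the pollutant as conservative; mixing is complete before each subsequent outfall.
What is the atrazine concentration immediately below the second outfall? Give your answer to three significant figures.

33.1 µg/L

After outfall 1: Q = 29800 + 2030 = 31830 L/s; C = (29800·0.2400 + 2030·138.0)/31830 = 9.026 µg/L.
After outfall 2: Q = 31830 + 3000 = 34830 L/s; C = (31830·9.026 + 3000·288.0)/34830 = 33.05 µg/L.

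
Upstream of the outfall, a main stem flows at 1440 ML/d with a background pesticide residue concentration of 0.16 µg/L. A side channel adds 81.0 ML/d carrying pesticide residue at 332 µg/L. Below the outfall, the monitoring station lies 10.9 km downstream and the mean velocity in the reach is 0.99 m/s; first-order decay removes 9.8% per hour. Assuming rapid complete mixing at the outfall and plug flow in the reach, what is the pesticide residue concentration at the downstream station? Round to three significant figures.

13.0 µg/L

Conservation of mass: C = (1440·0.1600 + 81.00·332.0) / 1521 = 27120/1521 = 17.83 µg/L.
Travel time t = 10.9·1000 / 0.99 = 11010 s = 3.058 h.
9.8%/h lost → k = −ln(1 − 0.098) = 0.1031 h⁻¹.
Decay over the reach: 17.83·exp(−kt) = 17.83·0.7295 = 13.01 µg/L.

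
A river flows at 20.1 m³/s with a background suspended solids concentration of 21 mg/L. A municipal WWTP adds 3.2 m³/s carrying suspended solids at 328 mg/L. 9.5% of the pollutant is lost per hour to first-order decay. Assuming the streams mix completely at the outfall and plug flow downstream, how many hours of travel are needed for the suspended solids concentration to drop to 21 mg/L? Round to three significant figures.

11.0 h

Mixed concentration C = ΣQC/ΣQ = (20.10·21.00 + 3.200·328.0) / 23.30 = 1472/23.30 = 63.16 mg/L.
9.5%/h lost → k = −ln(1 − 0.095) = 0.09982 h⁻¹.
63.16·exp(−k·t) = 21 → t = ln(63.16/21)/k = 39710 s = 11.03 h.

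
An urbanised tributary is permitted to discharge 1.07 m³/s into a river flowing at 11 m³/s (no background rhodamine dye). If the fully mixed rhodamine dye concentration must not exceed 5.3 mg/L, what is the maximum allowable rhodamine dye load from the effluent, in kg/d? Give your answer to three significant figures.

Mass balance at the limit: 11.00·0 + 1.070·Cₑ = 12.07·5.3 → Cₑ = 59.79 mg/L.
Load = 1.070 m³/s × 59.79 g/m³ × 86 400 s/d = 5527 kg/d.

5530 kg/d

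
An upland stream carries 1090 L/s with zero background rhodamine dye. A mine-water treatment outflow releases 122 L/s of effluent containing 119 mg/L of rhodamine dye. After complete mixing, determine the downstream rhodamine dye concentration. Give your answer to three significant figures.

12.0 mg/L

Mixed concentration C = ΣQC/ΣQ = (1090·0 + 122.0·119.0) / 1212 = 14520/1212 = 11.98 mg/L.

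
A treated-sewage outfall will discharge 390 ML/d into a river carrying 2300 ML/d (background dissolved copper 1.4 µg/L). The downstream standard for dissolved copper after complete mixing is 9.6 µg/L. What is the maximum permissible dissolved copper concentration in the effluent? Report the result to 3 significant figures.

58.0 µg/L

At the limit, (Qr·Cr + Qe·Cₑ)/(Qr + Qe) = 9.6:
Cₑ = (2690·9.6 − 2300·1.400) / 390.0 = 57.96 µg/L.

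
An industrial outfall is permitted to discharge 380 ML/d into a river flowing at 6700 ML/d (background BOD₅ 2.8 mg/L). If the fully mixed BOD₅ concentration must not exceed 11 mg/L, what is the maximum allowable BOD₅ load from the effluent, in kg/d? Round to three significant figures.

Mass balance at the limit: 6700·2.800 + 380.0·Cₑ = 7080·11 → Cₑ = 155.6 mg/L.
380.0 ML/d = 4.398 m³/s. Load = 4.398 m³/s × 155.6 g/m³ × 86 400 s/d = 59120 kg/d.

59100 kg/d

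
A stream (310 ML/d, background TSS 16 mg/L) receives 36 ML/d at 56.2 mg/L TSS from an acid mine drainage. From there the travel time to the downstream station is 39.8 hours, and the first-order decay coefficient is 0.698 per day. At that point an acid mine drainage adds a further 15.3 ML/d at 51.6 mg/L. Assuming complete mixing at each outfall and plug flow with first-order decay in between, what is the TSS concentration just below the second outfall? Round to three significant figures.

8.26 mg/L

After mixing, C = (310.0·16.00 + 36.00·56.20) / 346.0 = 6983/346.0 = 20.18 mg/L; combined flow 346.0 ML/d.
After decay, C = 20.18 × e^(−kt) = 20.18 × 0.3143 = 6.343 mg/L.
At the second outfall, C = (346.0·6.343 + 15.30·51.60) / (346.0 + 15.30) = 8.259 mg/L.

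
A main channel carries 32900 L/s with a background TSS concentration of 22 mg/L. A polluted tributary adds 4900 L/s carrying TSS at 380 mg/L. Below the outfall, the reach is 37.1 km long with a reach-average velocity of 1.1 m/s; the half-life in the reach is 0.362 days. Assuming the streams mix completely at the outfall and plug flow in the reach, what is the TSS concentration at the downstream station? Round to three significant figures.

32.4 mg/L

Mass balance: C = (32900·22.00 + 4900·380.0) / 37800 = 2586000/37800 = 68.41 mg/L.
Travel time t = 37.1·1000 / 1.1 = 33730 s = 9.369 h.
Half-life 0.362 d → k = ln 2 / 0.362 = 1.915 d⁻¹.
Decay over the reach: 68.41·exp(−kt) = 68.41·0.4736 = 32.40 mg/L.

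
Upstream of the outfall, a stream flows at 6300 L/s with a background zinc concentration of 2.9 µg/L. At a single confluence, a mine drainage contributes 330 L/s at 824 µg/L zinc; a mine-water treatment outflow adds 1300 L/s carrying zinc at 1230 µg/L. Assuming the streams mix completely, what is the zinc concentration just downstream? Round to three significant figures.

After mixing, C = (6300·2.900 + 330.0·824.0 + 1300·1230) / 7930 = 1889000/7930 = 238.2 µg/L.

238 µg/L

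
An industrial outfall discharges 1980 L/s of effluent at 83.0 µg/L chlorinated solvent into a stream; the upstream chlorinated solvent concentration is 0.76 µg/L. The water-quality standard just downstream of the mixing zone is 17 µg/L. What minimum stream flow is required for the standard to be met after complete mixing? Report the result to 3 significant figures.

Set C_mix = 17: (Q·0.7600 + 1980·83.00) / (Q + 1980) = 17
→ Q = 1980·(83.00 − 17)/(17 − 0.7600) = 8047 L/s.

8050 L/s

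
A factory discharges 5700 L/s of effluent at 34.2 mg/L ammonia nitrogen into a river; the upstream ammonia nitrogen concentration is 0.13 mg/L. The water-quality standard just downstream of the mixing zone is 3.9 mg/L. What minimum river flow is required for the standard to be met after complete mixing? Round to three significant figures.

45800 L/s

Set C_mix = 3.9: (Q·0.1300 + 5700·34.20) / (Q + 5700) = 3.9
→ Q = 5700·(34.20 − 3.9)/(3.9 − 0.1300) = 45810 L/s.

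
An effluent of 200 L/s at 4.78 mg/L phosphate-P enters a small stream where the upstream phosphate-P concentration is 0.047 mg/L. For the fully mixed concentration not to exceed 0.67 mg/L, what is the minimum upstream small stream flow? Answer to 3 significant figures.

Set C_mix = 0.67: (Q·0.04700 + 200.0·4.780) / (Q + 200.0) = 0.67
→ Q = 200.0·(4.780 − 0.67)/(0.67 − 0.04700) = 1319 L/s.

1320 L/s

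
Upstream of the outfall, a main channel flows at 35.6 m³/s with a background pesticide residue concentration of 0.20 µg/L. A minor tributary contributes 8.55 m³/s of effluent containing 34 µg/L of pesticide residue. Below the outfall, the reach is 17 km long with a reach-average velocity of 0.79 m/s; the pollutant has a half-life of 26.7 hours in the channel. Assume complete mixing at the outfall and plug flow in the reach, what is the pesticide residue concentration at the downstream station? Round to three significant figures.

5.78 µg/L

Mass balance: C = (35.60·0.2000 + 8.550·34.00) / 44.15 = 297.8/44.15 = 6.746 µg/L.
Travel time t = 17·1000 / 0.79 = 21520 s = 5.977 h.
Half-life 26.7 h → k = ln 2 / 26.7 = 0.02596 h⁻¹ = 0.6231 d⁻¹.
First-order decay: C = 6.746·exp(−k·t) = 6.746·0.8563 = 5.776 µg/L.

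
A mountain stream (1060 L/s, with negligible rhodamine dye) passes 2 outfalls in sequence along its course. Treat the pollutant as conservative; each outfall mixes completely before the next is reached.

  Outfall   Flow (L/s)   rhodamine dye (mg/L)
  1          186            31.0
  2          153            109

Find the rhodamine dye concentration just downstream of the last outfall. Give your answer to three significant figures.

16.0 mg/L

Outfall 1: combined Q = 1246 L/s; C = (1060·0 + 186.0·31.00)/1246 = 4.628 mg/L.
Outfall 2: combined Q = 1399 L/s; C = (1246·4.628 + 153.0·109.0)/1399 = 16.04 mg/L.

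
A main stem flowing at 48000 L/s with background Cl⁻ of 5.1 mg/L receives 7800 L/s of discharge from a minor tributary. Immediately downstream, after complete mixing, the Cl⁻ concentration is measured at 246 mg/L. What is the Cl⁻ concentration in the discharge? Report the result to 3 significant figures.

Mass balance: 48000·5.100 + 7800·Cₑ = 55800·246.0
→ Cₑ = (55800·246.0 − 48000·5.100) / 7800 = 1728 mg/L.

1730 mg/L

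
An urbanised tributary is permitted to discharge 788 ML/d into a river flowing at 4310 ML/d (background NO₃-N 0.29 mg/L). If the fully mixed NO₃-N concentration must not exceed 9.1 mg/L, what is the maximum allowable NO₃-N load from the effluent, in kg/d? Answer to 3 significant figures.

45100 kg/d

Mass balance at the limit: 4310·0.2900 + 788.0·Cₑ = 5098·9.1 → Cₑ = 57.29 mg/L.
788.0 ML/d = 9.120 m³/s. Load = 9.120 m³/s × 57.29 g/m³ × 86 400 s/d = 45140 kg/d.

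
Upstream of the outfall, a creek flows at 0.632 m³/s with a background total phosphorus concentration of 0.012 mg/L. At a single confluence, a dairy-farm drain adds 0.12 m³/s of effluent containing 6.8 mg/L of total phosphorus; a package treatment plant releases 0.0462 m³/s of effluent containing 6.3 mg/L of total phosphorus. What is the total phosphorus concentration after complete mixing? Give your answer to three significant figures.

Mass balance: C = (0.6320·0.01200 + 0.1200·6.800 + 0.04620·6.300) / 0.7982 = 1.115/0.7982 = 1.396 mg/L.

1.40 mg/L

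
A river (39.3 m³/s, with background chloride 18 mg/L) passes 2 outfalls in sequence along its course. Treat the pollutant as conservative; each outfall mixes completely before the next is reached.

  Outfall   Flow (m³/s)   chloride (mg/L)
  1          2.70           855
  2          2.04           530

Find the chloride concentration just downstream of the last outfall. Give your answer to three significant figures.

93.0 mg/L

After outfall 1: Q = 39.30 + 2.700 = 42.00 m³/s; C = (39.30·18.00 + 2.700·855.0)/42.00 = 71.81 mg/L.
After outfall 2: Q = 42.00 + 2.040 = 44.04 m³/s; C = (42.00·71.81 + 2.040·530.0)/44.04 = 93.03 mg/L.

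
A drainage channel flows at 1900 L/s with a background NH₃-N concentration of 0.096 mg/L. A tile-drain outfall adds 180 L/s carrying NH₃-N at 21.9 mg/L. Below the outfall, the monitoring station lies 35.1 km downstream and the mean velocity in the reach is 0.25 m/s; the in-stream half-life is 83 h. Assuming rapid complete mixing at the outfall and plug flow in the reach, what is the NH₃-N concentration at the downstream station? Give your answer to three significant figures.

Flow-weighted average: C = (1900·0.09600 + 180.0·21.90) / 2080 = 4124/2080 = 1.983 mg/L.
Travel time t = 35.1·1000 / 0.25 = 140400 s = 39.00 h.
Half-life 83 h → k = ln 2 / 83 = 0.008351 h⁻¹ = 0.2004 d⁻¹.
First-order decay: C = 1.983·exp(−k·t) = 1.983·0.7220 = 1.432 mg/L.

1.43 mg/L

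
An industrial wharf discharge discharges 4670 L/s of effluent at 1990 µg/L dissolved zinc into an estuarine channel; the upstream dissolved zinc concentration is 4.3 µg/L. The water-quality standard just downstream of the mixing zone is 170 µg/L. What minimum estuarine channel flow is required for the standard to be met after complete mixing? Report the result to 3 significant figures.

Set C_mix = 170: (Q·4.300 + 4670·1990) / (Q + 4670) = 170
→ Q = 4670·(1990 − 170)/(170 − 4.300) = 51290 L/s.

51300 L/s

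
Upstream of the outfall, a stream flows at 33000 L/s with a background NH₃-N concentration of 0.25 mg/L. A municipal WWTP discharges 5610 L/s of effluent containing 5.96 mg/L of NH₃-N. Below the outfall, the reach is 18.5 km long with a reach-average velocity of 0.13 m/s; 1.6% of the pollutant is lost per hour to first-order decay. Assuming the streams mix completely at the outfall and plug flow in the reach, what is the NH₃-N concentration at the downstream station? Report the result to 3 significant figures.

0.571 mg/L

Flow-weighted average: C = (33000·0.2500 + 5610·5.960) / 38610 = 41690/38610 = 1.080 mg/L.
Travel time t = 18.5·1000 / 0.13 = 142300 s = 39.53 h.
1.6%/h lost → k = −ln(1 − 0.016) = 0.01613 h⁻¹.
After decay, C = 1.080 × e^(−kt) = 1.080 × 0.5286 = 0.5707 mg/L.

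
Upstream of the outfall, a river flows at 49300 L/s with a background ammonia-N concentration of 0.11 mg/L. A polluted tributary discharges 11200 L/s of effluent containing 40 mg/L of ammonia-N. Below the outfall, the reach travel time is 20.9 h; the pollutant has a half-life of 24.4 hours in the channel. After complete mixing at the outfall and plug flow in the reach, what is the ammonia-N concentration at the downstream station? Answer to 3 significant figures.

4.14 mg/L

Conservation of mass: C = (49300·0.1100 + 11200·40.00) / 60500 = 453400/60500 = 7.495 mg/L.
Half-life 24.4 h → k = ln 2 / 24.4 = 0.02841 h⁻¹ = 0.6818 d⁻¹.
Applying C = C₀e^(−kt): 7.495 × 0.5523 = 4.139 mg/L.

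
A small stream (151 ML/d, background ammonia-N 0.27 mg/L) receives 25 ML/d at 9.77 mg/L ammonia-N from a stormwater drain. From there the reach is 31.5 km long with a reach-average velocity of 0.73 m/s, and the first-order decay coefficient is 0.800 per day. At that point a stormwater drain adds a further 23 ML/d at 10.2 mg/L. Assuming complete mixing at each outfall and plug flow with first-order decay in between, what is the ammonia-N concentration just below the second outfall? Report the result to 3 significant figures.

Flow-weighted average: C = (151.0·0.2700 + 25.00·9.770) / 176.0 = 285.0/176.0 = 1.619 mg/L; combined flow 176.0 ML/d.
Travel time t = 31.5·1000 / 0.73 = 43150 s = 11.99 h.
First-order decay: C = 1.619·exp(−k·t) = 1.619·0.6706 = 1.086 mg/L.
Second outfall: C = (176.0·1.086 + 23.00·10.20)/199.0 = 2.139 mg/L.

2.14 mg/L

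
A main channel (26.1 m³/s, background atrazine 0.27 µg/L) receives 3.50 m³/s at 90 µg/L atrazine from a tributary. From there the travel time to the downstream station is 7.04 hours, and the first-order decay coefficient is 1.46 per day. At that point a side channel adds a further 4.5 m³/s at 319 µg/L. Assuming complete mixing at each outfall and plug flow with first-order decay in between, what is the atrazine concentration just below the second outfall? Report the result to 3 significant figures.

Flow-weighted average: C = (26.10·0.2700 + 3.500·90.00) / 29.60 = 322.0/29.60 = 10.88 µg/L; combined flow 29.60 m³/s.
First-order decay: C = 10.88·exp(−k·t) = 10.88·0.6516 = 7.090 µg/L.
Second outfall: C = (29.60·7.090 + 4.500·319.0)/34.10 = 48.25 µg/L.

48.3 µg/L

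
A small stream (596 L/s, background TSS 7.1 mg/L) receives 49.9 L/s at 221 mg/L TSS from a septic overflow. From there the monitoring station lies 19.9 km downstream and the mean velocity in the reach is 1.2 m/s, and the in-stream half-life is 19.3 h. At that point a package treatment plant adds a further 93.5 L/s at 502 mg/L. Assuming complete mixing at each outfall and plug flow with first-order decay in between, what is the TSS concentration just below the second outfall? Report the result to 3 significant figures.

After mixing, C = (596.0·7.100 + 49.90·221.0) / 645.9 = 15260/645.9 = 23.63 mg/L; combined flow 645.9 L/s.
Travel time t = 19.9·1000 / 1.2 = 16580 s = 4.606 h.
Half-life 19.3 h → k = ln 2 / 19.3 = 0.03591 h⁻¹ = 0.8619 d⁻¹.
First-order decay: C = 23.63·exp(−k·t) = 23.63·0.8475 = 20.02 mg/L.
At the second outfall, C = (645.9·20.02 + 93.50·502.0) / (645.9 + 93.50) = 80.97 mg/L.

81.0 mg/L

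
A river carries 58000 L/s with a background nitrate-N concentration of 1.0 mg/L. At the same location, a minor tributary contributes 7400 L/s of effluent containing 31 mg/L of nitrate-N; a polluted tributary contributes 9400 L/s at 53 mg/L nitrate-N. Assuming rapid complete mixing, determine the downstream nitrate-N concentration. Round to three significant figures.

Mass balance: C = (58000·1.000 + 7400·31.00 + 9400·53.00) / 74800 = 785600/74800 = 10.50 mg/L.

10.5 mg/L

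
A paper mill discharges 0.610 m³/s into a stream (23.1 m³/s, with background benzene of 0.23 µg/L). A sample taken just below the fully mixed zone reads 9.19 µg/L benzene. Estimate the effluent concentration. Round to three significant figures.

Mass balance: 23.10·0.2300 + 0.6100·Cₑ = 23.71·9.190
→ Cₑ = (23.71·9.190 − 23.10·0.2300) / 0.6100 = 348.5 µg/L.

348 µg/L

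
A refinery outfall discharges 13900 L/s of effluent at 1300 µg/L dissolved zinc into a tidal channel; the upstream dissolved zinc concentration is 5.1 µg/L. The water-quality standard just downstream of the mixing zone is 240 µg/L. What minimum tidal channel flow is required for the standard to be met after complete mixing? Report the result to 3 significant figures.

Set C_mix = 240: (Q·5.100 + 13900·1300) / (Q + 13900) = 240
→ Q = 13900·(1300 − 240)/(240 − 5.100) = 62720 L/s.

62700 L/s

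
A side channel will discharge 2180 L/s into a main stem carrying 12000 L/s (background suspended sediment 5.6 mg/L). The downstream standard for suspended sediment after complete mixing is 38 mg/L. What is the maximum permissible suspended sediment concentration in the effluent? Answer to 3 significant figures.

216 mg/L

At the limit, (Qr·Cr + Qe·Cₑ)/(Qr + Qe) = 38:
Cₑ = (14180·38 − 12000·5.600) / 2180 = 216.3 mg/L.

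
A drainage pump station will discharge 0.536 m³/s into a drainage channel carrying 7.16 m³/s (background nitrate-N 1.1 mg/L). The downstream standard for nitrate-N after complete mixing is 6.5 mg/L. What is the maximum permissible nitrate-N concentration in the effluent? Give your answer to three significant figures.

At the limit, (Qr·Cr + Qe·Cₑ)/(Qr + Qe) = 6.5:
Cₑ = (7.696·6.5 − 7.160·1.100) / 0.5360 = 78.63 mg/L.

78.6 mg/L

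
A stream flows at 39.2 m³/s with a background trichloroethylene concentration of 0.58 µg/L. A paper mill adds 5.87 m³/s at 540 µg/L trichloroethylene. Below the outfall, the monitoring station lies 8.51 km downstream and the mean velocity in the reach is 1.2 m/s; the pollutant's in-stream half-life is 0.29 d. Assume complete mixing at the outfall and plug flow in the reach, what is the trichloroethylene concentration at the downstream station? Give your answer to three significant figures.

Mass balance: C = (39.20·0.5800 + 5.870·540.0) / 45.07 = 3193/45.07 = 70.84 µg/L.
Travel time t = 8.51·1000 / 1.2 = 7092 s = 1.970 h.
Half-life 0.29 d → k = ln 2 / 0.29 = 2.390 d⁻¹.
Decay over the reach: 70.84·exp(−kt) = 70.84·0.8219 = 58.22 µg/L.

58.2 µg/L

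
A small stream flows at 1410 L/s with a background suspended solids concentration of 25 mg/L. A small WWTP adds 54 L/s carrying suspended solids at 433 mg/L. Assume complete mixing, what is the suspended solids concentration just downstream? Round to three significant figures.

40.0 mg/L

After mixing, C = (1410·25.00 + 54.00·433.0) / 1464 = 58630/1464 = 40.05 mg/L.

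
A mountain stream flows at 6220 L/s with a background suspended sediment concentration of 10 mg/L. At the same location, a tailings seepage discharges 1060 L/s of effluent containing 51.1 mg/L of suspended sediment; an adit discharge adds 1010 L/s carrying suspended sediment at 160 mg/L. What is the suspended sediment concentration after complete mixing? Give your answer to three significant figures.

Flow-weighted average: C = (6220·10.00 + 1060·51.10 + 1010·160.0) / 8290 = 278000/8290 = 33.53 mg/L.

33.5 mg/L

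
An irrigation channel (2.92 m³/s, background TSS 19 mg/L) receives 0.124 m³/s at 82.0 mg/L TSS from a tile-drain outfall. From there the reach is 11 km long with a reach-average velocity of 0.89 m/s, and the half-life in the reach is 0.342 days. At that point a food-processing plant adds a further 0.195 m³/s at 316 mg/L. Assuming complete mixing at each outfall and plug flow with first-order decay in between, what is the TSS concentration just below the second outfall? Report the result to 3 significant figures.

Mixed concentration C = ΣQC/ΣQ = (2.920·19.00 + 0.1240·82.00) / 3.044 = 65.65/3.044 = 21.57 mg/L; combined flow 3.044 m³/s.
Travel time t = 11·1000 / 0.89 = 12360 s = 3.433 h.
Half-life 0.342 d → k = ln 2 / 0.342 = 2.027 d⁻¹.
Applying C = C₀e^(−kt): 21.57 × 0.7483 = 16.14 mg/L.
Second outfall: C = (3.044·16.14 + 0.1950·316.0)/3.239 = 34.19 mg/L.

34.2 mg/L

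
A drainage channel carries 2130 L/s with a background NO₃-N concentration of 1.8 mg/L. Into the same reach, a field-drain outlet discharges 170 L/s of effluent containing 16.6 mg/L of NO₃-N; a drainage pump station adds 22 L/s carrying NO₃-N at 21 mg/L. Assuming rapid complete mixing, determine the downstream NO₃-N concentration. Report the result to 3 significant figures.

3.07 mg/L

After mixing, C = (2130·1.800 + 170.0·16.60 + 22.00·21.00) / 2322 = 7118/2322 = 3.065 mg/L.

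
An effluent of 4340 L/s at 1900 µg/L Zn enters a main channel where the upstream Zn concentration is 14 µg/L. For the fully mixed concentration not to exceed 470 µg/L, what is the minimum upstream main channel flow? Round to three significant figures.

Set C_mix = 470: (Q·14.00 + 4340·1900) / (Q + 4340) = 470
→ Q = 4340·(1900 − 470)/(470 − 14.00) = 13610 L/s.

13600 L/s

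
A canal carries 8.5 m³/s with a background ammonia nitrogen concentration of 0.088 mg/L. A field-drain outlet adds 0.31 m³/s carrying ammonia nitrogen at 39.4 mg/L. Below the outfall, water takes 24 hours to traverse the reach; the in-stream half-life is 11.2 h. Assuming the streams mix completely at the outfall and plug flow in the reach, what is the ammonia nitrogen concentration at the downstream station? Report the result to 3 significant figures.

0.333 mg/L

Flow-weighted average: C = (8.500·0.08800 + 0.3100·39.40) / 8.810 = 12.96/8.810 = 1.471 mg/L.
Half-life 11.2 h → k = ln 2 / 11.2 = 0.06189 h⁻¹ = 1.485 d⁻¹.
Decay over the reach: 1.471·exp(−kt) = 1.471·0.2264 = 0.3331 mg/L.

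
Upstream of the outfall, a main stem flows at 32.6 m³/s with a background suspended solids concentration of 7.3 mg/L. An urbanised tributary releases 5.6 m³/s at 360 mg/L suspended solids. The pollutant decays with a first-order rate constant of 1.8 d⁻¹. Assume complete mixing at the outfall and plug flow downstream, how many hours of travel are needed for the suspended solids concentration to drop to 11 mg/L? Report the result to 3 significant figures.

Flow-weighted average: C = (32.60·7.300 + 5.600·360.0) / 38.20 = 2254/38.20 = 59.00 mg/L.
59.00·exp(−k·t) = 11 → t = ln(59.00/11)/k = 80630 s = 22.40 h.

22.4 h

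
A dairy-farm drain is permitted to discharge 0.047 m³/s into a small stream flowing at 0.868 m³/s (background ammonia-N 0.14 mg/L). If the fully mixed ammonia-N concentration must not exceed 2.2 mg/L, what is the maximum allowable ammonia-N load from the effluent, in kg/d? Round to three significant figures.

163 kg/d

Mass balance at the limit: 0.8680·0.1400 + 0.04700·Cₑ = 0.9150·2.2 → Cₑ = 40.24 mg/L.
Load = 0.04700 m³/s × 40.24 g/m³ × 86 400 s/d = 163.4 kg/d.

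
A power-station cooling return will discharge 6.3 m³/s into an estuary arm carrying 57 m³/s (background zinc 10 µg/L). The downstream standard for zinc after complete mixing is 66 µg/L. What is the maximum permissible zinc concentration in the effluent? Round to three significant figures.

573 µg/L

At the limit, (Qr·Cr + Qe·Cₑ)/(Qr + Qe) = 66:
Cₑ = (63.30·66 − 57.00·10.00) / 6.300 = 572.7 µg/L.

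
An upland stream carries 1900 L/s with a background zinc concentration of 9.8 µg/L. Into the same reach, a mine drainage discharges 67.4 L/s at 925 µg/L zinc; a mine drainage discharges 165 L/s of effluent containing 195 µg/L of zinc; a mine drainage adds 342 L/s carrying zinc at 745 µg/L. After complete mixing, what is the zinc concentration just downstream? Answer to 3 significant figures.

149 µg/L

Mass balance: C = (1900·9.800 + 67.40·925.0 + 165.0·195.0 + 342.0·745.0) / 2474 = 367900/2474 = 148.7 µg/L.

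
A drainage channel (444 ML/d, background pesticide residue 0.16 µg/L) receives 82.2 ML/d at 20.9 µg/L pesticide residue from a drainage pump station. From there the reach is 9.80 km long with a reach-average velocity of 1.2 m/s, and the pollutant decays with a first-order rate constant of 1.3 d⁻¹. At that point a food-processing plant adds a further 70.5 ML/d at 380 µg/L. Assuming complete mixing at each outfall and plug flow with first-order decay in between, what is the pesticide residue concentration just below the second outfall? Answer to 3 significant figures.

47.5 µg/L

Flow-weighted average: C = (444.0·0.1600 + 82.20·20.90) / 526.2 = 1789/526.2 = 3.400 µg/L; combined flow 526.2 ML/d.
Travel time t = 9.80·1000 / 1.2 = 8167 s = 2.269 h.
Applying C = C₀e^(−kt): 3.400 × 0.8844 = 3.007 µg/L.
Second outfall: C = (526.2·3.007 + 70.50·380.0)/596.7 = 47.55 µg/L.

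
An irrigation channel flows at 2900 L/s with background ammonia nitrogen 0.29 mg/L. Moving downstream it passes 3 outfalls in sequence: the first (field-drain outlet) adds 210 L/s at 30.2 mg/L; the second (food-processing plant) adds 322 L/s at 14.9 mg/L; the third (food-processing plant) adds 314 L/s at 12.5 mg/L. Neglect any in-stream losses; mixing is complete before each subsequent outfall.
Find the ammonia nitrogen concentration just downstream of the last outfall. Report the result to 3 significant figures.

Outfall 1: combined Q = 3110 L/s; C = (2900·0.2900 + 210.0·30.20)/3110 = 2.310 mg/L.
Outfall 2: combined Q = 3432 L/s; C = (3110·2.310 + 322.0·14.90)/3432 = 3.491 mg/L.
Outfall 3: combined Q = 3746 L/s; C = (3432·3.491 + 314.0·12.50)/3746 = 4.246 mg/L.

4.25 mg/L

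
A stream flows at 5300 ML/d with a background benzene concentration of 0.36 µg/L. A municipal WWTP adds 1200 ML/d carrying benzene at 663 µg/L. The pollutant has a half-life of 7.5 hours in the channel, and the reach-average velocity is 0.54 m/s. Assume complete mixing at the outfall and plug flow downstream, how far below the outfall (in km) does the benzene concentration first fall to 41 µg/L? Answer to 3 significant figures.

23.1 km

Flow-weighted average: C = (5300·0.3600 + 1200·663.0) / 6500 = 797500/6500 = 122.7 µg/L.
Half-life 7.5 h → k = ln 2 / 7.5 = 0.09242 h⁻¹ = 2.218 d⁻¹.
Set 122.7·exp(−k·t) = 41 → t = ln(122.7/41)/k = 42700 s = 11.86 h.
Distance = v·t = 0.54·42700 = 23060 m = 23.06 km.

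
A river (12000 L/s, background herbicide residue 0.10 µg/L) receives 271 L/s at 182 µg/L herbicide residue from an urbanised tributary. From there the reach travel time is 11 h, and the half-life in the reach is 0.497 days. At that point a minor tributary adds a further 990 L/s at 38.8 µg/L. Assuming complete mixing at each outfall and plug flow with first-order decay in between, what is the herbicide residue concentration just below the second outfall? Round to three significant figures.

Mass balance: C = (12000·0.1000 + 271.0·182.0) / 12270 = 50520/12270 = 4.117 µg/L; combined flow 12270 L/s.
Half-life 0.497 d → k = ln 2 / 0.497 = 1.395 d⁻¹.
Decay over the reach: 4.117·exp(−kt) = 4.117·0.5277 = 2.173 µg/L.
At the second outfall, C = (12270·2.173 + 990.0·38.80) / (12270 + 990.0) = 4.907 µg/L.

4.91 µg/L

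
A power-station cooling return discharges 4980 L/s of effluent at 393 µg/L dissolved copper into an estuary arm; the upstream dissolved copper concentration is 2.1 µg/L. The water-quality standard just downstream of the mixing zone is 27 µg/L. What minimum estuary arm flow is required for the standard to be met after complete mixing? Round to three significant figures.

Set C_mix = 27: (Q·2.100 + 4980·393.0) / (Q + 4980) = 27
→ Q = 4980·(393.0 − 27)/(27 − 2.100) = 73200 L/s.

73200 L/s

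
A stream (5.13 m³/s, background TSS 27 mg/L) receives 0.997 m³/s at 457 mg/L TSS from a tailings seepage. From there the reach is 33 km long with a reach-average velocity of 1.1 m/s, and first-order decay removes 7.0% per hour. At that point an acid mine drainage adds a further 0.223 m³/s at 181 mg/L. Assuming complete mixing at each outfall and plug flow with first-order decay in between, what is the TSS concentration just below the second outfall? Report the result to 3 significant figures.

57.5 mg/L

Conservation of mass: C = (5.130·27.00 + 0.9970·457.0) / 6.127 = 594.1/6.127 = 96.97 mg/L; combined flow 6.127 m³/s.
Travel time t = 33·1000 / 1.1 = 30000 s = 8.333 h.
7.0%/h lost → k = −ln(1 − 0.07) = 0.07257 h⁻¹.
After decay, C = 96.97 × e^(−kt) = 96.97 × 0.5462 = 52.97 mg/L.
Second outfall: C = (6.127·52.97 + 0.2230·181.0)/6.350 = 57.46 mg/L.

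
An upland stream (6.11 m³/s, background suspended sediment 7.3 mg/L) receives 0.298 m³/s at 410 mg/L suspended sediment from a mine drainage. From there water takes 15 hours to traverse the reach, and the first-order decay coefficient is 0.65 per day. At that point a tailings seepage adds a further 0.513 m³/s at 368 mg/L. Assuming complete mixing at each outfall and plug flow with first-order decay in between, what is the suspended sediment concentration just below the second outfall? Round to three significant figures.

43.3 mg/L

Conservation of mass: C = (6.110·7.300 + 0.2980·410.0) / 6.408 = 166.8/6.408 = 26.03 mg/L; combined flow 6.408 m³/s.
Applying C = C₀e^(−kt): 26.03 × 0.6661 = 17.34 mg/L.
Second outfall: C = (6.408·17.34 + 0.5130·368.0)/6.921 = 43.33 mg/L.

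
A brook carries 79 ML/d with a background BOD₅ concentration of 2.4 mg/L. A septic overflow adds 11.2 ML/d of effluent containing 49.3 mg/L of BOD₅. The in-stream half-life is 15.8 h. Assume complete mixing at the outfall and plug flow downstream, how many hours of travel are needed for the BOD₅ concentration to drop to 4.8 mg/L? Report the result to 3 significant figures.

12.3 h

Mass balance: C = (79.00·2.400 + 11.20·49.30) / 90.20 = 741.8/90.20 = 8.224 mg/L.
Half-life 15.8 h → k = ln 2 / 15.8 = 0.04387 h⁻¹ = 1.053 d⁻¹.
8.224·exp(−k·t) = 4.8 → t = ln(8.224/4.8)/k = 44180 s = 12.27 h.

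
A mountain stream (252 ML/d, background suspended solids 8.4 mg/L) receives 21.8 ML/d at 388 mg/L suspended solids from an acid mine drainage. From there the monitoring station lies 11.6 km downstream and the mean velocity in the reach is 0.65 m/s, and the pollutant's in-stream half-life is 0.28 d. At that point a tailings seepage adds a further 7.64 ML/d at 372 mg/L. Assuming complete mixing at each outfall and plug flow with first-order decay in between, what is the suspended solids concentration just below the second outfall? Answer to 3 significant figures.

Flow-weighted average: C = (252.0·8.400 + 21.80·388.0) / 273.8 = 10580/273.8 = 38.62 mg/L; combined flow 273.8 ML/d.
Travel time t = 11.6·1000 / 0.65 = 17850 s = 4.957 h.
Half-life 0.28 d → k = ln 2 / 0.28 = 2.476 d⁻¹.
After decay, C = 38.62 × e^(−kt) = 38.62 × 0.5997 = 23.16 mg/L.
Second outfall: C = (273.8·23.16 + 7.640·372.0)/281.4 = 32.63 mg/L.

32.6 mg/L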